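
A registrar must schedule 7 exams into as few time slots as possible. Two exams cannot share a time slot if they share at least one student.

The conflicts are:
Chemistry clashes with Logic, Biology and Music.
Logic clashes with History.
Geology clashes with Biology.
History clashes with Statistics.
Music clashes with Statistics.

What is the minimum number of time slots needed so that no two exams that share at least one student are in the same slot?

3

The cycle Statistics-History-Logic-Chemistry-Music-Statistics has odd length 5, so it cannot be 2-colored; at least 3 time slots are needed.
3 time slots suffice: time slot 1 → {Chemistry, Geology, History}; time slot 2 → {Logic, Biology, Music}; time slot 3 → {Statistics}. Each listed conflict is separated.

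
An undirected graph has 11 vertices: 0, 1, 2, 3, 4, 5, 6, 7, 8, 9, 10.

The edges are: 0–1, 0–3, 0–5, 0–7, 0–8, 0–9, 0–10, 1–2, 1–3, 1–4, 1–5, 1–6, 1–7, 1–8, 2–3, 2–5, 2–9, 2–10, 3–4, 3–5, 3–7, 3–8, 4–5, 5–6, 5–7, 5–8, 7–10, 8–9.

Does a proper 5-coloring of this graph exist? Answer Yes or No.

The chromatic number is 5. 0, 1, 3, 5, 8 form a clique, so at least 5 colors are needed.
5 colors suffice: color red → {1, 9, 10}; color blue → {5}; color green → {0, 2, 4, 6}; color yellow → {3}; color purple → {7, 8}.
That is already a proper 5-coloring.

Yes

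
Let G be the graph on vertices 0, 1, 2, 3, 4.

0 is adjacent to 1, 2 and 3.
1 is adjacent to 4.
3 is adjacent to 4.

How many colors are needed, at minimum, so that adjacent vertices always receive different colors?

0 and 3 are adjacent, so at least 2 colors are needed.
2 colors suffice: color red → {0, 4}; color blue → {1, 2, 3}. Each edge has distinct colors on its endpoints.

2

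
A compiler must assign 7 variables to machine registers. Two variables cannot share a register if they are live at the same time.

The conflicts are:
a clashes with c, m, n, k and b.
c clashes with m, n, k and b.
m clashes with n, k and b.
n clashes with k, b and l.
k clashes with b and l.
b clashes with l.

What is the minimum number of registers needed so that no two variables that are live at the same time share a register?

a, c, m, n, k, b all conflict with each other, so at least 6 registers are needed.
Using 6 registers: a=4, c=5, m=6, n=1, k=3, b=2, l=4. Each listed conflict is separated.

6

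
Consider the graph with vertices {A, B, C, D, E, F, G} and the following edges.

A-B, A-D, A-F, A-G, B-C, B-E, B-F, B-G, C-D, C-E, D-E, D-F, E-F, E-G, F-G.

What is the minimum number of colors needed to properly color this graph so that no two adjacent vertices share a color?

4

B, E, F, G are pairwise adjacent (a clique of size 4), so at least 4 colors are needed.
4 colors suffice: A=red, B=green, C=blue, D=green, E=red, F=blue, G=yellow. Each edge has distinct colors on its endpoints.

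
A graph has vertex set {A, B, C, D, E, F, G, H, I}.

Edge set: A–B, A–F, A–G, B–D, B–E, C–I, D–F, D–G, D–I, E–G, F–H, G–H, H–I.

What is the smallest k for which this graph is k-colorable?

G and H are adjacent, so at least 2 colors are needed.
A valid assignment using 2 colors: A=2, B=1, C=2, D=2, E=2, F=1, G=1, H=2, I=1. Every edge joins two different colors.

2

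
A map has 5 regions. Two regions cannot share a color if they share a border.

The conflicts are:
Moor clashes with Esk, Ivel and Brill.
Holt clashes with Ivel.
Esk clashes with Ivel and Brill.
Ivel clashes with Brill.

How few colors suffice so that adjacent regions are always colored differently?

4

Moor, Esk, Ivel, Brill all conflict with each other, so at least 4 colors are needed.
4 colors suffice: Moor=3, Holt=2, Esk=2, Ivel=1, Brill=4. Each listed conflict is separated.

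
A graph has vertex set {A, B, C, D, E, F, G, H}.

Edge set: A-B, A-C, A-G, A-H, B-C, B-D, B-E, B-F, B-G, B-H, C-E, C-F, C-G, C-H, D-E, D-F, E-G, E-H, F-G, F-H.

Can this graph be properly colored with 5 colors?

Yes

The chromatic number is 4. B, C, F, G are pairwise adjacent (a clique of size 4), so at least 4 colors are needed.
A valid assignment using 4 colors: A=3, B=1, C=2, D=2, E=3, F=3, G=4, H=4.
Since 5 ≥ 4, a proper 5-coloring certainly exists.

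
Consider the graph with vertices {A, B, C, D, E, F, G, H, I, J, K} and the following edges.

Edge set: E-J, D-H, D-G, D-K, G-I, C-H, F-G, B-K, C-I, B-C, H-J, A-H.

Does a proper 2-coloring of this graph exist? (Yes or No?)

The cycle C-H-D-K-B-C has odd length 5, so it cannot be 2-colored; at least 3 colors are needed.
So 2 colors are not enough.

No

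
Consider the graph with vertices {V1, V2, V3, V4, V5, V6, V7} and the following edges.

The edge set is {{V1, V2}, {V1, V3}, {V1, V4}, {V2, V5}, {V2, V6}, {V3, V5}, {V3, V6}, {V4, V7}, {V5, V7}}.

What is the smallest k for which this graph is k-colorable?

The cycle V7-V5-V2-V1-V4-V7 has odd length 5, so it cannot be 2-colored; at least 3 colors are needed.
A valid assignment using 3 colors: V1=2, V2=1, V3=1, V4=1, V5=2, V6=2, V7=3. No two adjacent vertices share a color.

3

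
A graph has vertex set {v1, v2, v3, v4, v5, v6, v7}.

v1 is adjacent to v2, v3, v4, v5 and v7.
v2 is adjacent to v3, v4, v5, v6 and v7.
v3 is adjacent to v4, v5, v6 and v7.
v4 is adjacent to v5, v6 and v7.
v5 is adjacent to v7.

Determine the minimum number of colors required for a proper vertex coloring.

v1, v2, v3, v4, v5, v7 are pairwise adjacent (a clique of size 6), so at least 6 colors are needed.
6 colors suffice: color 1 → {v2}; color 2 → {v4}; color 3 → {v3}; color 4 → {v5, v6}; color 5 → {v7}; color 6 → {v1}. No two adjacent vertices share a color.

6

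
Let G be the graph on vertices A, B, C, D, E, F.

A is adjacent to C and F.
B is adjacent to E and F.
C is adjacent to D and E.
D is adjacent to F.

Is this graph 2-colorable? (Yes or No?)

No

The cycle C-D-F-B-E-C has odd length 5, so it cannot be 2-colored; at least 3 colors are needed.
So 2 colors are not enough.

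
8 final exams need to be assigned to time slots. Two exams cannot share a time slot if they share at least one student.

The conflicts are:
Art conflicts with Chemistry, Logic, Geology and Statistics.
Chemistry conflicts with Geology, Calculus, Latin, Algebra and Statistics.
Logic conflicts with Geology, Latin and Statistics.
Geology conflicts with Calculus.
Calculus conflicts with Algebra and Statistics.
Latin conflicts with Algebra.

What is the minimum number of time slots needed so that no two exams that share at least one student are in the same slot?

3

Art, Logic, Statistics all conflict with each other, so at least 3 time slots are needed.
3 time slots suffice: Art=3, Chemistry=1, Logic=1, Geology=2, Calculus=3, Latin=3, Algebra=2, Statistics=2. No two conflicting exams share a time slot.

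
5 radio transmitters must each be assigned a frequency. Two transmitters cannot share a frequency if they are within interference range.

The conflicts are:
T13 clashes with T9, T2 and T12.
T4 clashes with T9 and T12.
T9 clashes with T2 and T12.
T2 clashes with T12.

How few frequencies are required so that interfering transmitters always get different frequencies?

T13, T9, T2, T12 are mutually in conflict, so at least 4 frequencies are needed.
4 frequencies suffice: frequency 1 → {T9}; frequency 2 → {T12}; frequency 3 → {T13, T4}; frequency 4 → {T2}. Every pair that conflicts lands in different frequencies.

4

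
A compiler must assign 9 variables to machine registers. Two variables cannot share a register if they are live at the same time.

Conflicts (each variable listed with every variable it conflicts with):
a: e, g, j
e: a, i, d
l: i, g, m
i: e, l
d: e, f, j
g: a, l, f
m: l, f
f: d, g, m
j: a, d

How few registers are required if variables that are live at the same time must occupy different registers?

The cycle a-e-d-f-g-a has odd length 5, so it cannot be 2-colored; at least 3 registers are needed.
Using 3 registers: a=1, e=2, l=1, i=3, d=1, g=2, m=2, f=3, j=2. No two conflicting variables share a register.

3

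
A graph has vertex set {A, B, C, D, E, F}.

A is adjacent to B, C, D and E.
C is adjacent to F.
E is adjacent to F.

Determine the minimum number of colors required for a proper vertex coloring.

2

A and B are adjacent, so at least 2 colors are needed.
2 colors suffice: color red → {A, F}; color blue → {B, C, D, E}. Every edge joins two different colors.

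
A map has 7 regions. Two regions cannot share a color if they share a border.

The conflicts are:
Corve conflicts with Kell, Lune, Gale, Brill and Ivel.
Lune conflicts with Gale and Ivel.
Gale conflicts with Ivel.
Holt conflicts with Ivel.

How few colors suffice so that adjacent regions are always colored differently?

Corve, Lune, Gale, Ivel all conflict with each other, so at least 4 colors are needed.
One proper 4-coloring: Corve=1, Kell=2, Lune=4, Gale=3, Brill=2, Holt=1, Ivel=2. Each listed conflict is separated.

4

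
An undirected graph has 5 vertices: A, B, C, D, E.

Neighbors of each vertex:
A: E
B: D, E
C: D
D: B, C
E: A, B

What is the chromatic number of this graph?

2

C and D are adjacent, so at least 2 colors are needed.
A valid assignment using 2 colors: A=blue, B=blue, C=blue, D=red, E=red. Every edge joins two different colors.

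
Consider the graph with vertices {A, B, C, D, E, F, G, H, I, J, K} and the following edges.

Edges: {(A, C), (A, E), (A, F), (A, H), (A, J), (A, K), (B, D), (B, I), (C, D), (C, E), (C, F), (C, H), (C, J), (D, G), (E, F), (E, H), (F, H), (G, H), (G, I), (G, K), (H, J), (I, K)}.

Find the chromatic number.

5

A, C, E, F, H are pairwise adjacent (a clique of size 5), so at least 5 colors are needed.
5 colors suffice: color 1 → {B, C, G}; color 2 → {A, D, I}; color 3 → {H, K}; color 4 → {E, J}; color 5 → {F}. Every edge joins two different colors.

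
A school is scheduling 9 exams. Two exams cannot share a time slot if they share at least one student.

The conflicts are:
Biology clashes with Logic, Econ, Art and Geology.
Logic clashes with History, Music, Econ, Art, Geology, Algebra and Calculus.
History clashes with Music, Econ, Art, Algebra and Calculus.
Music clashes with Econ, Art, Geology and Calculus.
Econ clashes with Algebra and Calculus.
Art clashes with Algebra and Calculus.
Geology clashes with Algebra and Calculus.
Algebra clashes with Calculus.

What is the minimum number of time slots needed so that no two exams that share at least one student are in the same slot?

Logic, History, Music, Art, Calculus all conflict with each other, so at least 5 time slots are needed.
5 time slots suffice: Biology=2, Logic=1, History=4, Music=5, Econ=3, Art=3, Geology=3, Algebra=5, Calculus=2. Each listed conflict is separated.

5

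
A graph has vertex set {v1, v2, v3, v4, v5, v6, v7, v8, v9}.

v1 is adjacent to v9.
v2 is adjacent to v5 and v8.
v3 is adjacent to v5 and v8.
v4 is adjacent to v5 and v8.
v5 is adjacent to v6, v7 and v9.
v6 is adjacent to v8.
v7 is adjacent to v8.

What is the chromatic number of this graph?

2

v2 and v5 are adjacent, so at least 2 colors are needed.
2 colors suffice: color 1 → {v1, v5, v8}; color 2 → {v2, v3, v4, v6, v7, v9}. Each edge has distinct colors on its endpoints.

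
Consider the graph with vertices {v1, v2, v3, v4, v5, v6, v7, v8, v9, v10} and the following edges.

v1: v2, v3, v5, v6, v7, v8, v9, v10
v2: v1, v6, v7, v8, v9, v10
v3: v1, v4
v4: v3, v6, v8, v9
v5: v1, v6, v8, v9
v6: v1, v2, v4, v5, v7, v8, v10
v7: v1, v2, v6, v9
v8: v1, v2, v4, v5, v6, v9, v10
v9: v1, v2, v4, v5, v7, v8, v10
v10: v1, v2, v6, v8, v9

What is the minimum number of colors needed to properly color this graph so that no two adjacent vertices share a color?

5

v1, v2, v6, v8, v10 are mutually adjacent (a clique of size 5), so at least 5 colors are needed.
5 colors suffice: color 1 → {v1, v4}; color 2 → {v3, v6, v9}; color 3 → {v7, v8}; color 4 → {v2, v5}; color 5 → {v10}. No two adjacent vertices share a color.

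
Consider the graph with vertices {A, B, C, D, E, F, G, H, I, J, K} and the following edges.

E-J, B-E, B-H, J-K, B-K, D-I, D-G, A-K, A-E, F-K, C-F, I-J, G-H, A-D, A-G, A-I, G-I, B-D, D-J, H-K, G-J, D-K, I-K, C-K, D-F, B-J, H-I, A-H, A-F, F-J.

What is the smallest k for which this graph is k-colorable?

4

D, F, J, K form a clique, so at least 4 colors are needed.
4 colors suffice: color red → {E, G, K}; color blue → {A, C, J}; color green → {D, H}; color yellow → {B, F, I}. No two adjacent vertices share a color.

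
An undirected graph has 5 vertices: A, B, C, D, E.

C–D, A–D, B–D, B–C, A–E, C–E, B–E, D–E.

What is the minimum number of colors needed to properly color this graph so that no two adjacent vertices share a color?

B, C, D, E are mutually adjacent (a clique of size 4), so at least 4 colors are needed.
4 colors suffice: color 1 → {D}; color 2 → {E}; color 3 → {A, C}; color 4 → {B}. Each edge has distinct colors on its endpoints.

4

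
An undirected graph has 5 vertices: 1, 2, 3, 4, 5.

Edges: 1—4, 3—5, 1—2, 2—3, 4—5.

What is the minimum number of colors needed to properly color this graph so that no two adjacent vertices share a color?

3

The cycle 3-5-4-1-2-3 has odd length 5, so it cannot be 2-colored; at least 3 colors are needed.
3 colors suffice: color red → {3, 4}; color blue → {1, 5}; color green → {2}. No two adjacent vertices share a color.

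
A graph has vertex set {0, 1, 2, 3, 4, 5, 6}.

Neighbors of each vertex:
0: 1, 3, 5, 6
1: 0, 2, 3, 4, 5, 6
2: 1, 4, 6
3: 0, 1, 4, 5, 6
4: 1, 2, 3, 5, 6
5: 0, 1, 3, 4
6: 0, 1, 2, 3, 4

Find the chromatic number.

1, 3, 4, 5 are pairwise adjacent (a clique of size 4), so at least 4 colors are needed.
A valid assignment using 4 colors: 0=blue, 1=red, 2=green, 3=green, 4=blue, 5=yellow, 6=yellow. Each edge has distinct colors on its endpoints.

4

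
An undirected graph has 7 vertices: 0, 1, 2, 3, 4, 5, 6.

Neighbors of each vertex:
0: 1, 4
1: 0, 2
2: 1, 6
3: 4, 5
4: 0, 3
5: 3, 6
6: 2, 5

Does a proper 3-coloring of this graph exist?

The chromatic number is 3. The cycle 0-1-2-6-5-3-4-0 has odd length 7, so it cannot be 2-colored; at least 3 colors are needed.
A valid assignment using 3 colors: 0=blue, 1=red, 2=blue, 3=blue, 4=red, 5=green, 6=red.
That is already a proper 3-coloring.

Yes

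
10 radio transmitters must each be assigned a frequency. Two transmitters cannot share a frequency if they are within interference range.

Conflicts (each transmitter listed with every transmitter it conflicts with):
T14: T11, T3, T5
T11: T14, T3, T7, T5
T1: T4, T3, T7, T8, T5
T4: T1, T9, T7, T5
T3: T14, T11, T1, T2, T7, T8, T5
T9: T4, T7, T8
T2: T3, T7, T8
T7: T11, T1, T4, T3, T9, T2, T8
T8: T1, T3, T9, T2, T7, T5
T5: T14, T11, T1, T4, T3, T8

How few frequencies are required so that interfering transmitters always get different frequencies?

T14, T11, T3, T5 are mutually in conflict, so at least 4 frequencies are needed.
Using 4 frequencies: T14=4, T11=3, T1=4, T4=1, T3=1, T9=4, T2=4, T7=2, T8=3, T5=2. No two conflicting transmitters share a frequency.

4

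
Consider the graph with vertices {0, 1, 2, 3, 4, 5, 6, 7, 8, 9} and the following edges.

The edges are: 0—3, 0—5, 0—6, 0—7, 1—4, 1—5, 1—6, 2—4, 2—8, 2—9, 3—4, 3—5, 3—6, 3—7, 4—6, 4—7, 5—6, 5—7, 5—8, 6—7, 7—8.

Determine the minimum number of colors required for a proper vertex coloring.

5

0, 3, 5, 6, 7 are pairwise adjacent (a clique of size 5), so at least 5 colors are needed.
5 colors suffice: color a → {6, 8, 9}; color b → {4, 5}; color c → {1, 2, 7}; color d → {3}; color e → {0}. No two adjacent vertices share a color.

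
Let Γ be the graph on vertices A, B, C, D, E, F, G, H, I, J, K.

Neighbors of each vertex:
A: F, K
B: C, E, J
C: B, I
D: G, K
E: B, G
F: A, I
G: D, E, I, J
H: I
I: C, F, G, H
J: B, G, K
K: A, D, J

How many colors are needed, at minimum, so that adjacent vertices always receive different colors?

The cycle C-B-E-G-I-C has odd length 5, so it cannot be 2-colored; at least 3 colors are needed.
3 colors suffice: color 1 → {A, D, E, I, J}; color 2 → {B, F, G, H, K}; color 3 → {C}. No two adjacent vertices share a color.

3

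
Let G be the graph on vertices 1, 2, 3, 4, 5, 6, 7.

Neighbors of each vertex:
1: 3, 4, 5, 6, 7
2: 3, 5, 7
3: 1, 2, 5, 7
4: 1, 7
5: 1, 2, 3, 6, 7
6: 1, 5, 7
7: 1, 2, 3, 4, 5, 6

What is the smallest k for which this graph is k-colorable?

4

1, 3, 5, 7 are mutually adjacent (a clique of size 4), so at least 4 colors are needed.
A valid assignment using 4 colors: 1=c, 2=c, 3=d, 4=b, 5=b, 6=d, 7=a. Every edge joins two different colors.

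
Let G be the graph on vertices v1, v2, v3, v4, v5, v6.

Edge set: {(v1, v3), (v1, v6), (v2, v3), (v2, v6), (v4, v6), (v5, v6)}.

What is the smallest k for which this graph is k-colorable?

2

v2 and v3 are adjacent, so at least 2 colors are needed.
2 colors suffice: v1=2, v2=2, v3=1, v4=2, v5=2, v6=1. No two adjacent vertices share a color.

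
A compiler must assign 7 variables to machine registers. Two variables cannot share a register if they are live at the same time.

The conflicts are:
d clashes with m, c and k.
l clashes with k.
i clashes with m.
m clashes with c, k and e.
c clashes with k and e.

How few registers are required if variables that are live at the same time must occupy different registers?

d, m, c, k are mutually in conflict, so at least 4 registers are needed.
4 registers suffice: d=4, l=1, i=2, m=1, c=2, k=3, e=3. Every pair that conflicts lands in different registers.

4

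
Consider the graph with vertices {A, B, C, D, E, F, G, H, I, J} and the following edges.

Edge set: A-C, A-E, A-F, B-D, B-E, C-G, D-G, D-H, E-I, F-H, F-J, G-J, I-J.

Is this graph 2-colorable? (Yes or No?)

No

The cycle J-F-H-D-G-J has odd length 5, so it cannot be 2-colored; at least 3 colors are needed.
So 2 colors are not enough.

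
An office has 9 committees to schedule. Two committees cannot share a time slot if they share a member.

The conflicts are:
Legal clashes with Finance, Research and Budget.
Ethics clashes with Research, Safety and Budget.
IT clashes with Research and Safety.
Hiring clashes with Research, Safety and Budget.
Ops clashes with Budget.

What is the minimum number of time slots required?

Hiring and Research conflict, so at least 2 time slots are needed.
2 time slots suffice: time slot 1 → {Finance, Research, Safety, Budget}; time slot 2 → {Legal, Ethics, IT, Hiring, Ops}. No two conflicting committees share a time slot.

2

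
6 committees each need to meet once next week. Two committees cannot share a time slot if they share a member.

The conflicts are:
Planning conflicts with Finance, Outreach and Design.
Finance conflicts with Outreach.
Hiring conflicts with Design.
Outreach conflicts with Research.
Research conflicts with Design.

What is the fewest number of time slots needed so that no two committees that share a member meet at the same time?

3

Planning, Finance, Outreach pairwise conflict, so at least 3 time slots are needed.
3 time slots suffice: Planning=2, Finance=3, Hiring=2, Outreach=1, Research=2, Design=1. Each listed conflict is separated.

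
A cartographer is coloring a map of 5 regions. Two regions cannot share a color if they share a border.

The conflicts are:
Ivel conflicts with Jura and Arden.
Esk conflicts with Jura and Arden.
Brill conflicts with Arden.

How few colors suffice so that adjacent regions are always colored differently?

Esk and Arden conflict, so at least 2 colors are needed.
2 colors suffice: color 1 → {Jura, Arden}; color 2 → {Ivel, Esk, Brill}. No two conflicting regions share a color.

2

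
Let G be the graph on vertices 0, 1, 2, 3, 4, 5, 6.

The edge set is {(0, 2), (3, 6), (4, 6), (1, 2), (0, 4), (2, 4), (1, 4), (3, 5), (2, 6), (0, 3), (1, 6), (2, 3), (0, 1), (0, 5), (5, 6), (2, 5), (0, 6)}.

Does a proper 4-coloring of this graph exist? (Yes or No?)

No

0, 2, 3, 5, 6 are pairwise adjacent (a clique of size 5), so at least 5 colors are needed.
So 4 colors are not enough.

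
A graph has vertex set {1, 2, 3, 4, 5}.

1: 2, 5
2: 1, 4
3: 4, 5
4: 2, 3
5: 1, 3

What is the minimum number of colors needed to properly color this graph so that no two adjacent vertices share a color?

3

The cycle 4-3-5-1-2-4 has odd length 5, so it cannot be 2-colored; at least 3 colors are needed.
3 colors suffice: color a → {4, 5}; color b → {2, 3}; color c → {1}. Every edge joins two different colors.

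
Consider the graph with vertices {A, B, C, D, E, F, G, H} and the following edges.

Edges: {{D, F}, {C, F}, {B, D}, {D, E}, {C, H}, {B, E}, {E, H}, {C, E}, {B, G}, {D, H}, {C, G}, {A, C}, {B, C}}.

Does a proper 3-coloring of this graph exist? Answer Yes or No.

Yes

The chromatic number is 3. B, C, G form a triangle, so at least 3 colors are needed.
3 colors suffice: color red → {C, D}; color blue → {A, E, F, G}; color green → {B, H}.
That is already a proper 3-coloring.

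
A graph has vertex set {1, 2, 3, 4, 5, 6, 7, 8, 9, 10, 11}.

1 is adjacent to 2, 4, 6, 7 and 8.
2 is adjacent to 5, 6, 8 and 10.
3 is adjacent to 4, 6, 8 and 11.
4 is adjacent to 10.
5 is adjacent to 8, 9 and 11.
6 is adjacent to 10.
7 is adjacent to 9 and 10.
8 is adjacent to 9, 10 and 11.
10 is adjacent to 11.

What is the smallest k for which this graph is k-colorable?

3

1, 2, 8 are mutually adjacent, so at least 3 colors are needed.
3 colors suffice: color red → {4, 6, 7, 8}; color blue → {1, 3, 5, 10}; color green → {2, 9, 11}. Each edge has distinct colors on its endpoints.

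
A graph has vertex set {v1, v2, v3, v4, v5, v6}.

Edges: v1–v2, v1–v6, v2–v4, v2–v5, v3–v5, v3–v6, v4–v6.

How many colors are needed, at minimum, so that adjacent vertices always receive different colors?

3

The cycle v2-v4-v6-v3-v5-v2 has odd length 5, so it cannot be 2-colored; at least 3 colors are needed.
3 colors suffice: color red → {v2, v6}; color blue → {v1, v4, v5}; color green → {v3}. Every edge joins two different colors.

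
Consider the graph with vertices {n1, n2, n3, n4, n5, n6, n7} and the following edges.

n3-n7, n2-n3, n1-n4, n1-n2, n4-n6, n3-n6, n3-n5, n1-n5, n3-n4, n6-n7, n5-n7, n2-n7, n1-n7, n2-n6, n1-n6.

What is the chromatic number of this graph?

n1, n2, n6, n7 form a clique, so at least 4 colors are needed.
One proper 4-coloring: n1=R, n2=Y, n3=R, n4=G, n5=B, n6=B, n7=G. Every edge joins two different colors.

4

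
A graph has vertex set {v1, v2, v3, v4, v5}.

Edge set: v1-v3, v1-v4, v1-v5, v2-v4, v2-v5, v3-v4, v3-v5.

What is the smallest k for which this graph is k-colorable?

v1, v3, v4 are pairwise adjacent, so at least 3 colors are needed.
3 colors suffice: color 1 → {v2, v3}; color 2 → {v1}; color 3 → {v4, v5}. Every edge joins two different colors.

3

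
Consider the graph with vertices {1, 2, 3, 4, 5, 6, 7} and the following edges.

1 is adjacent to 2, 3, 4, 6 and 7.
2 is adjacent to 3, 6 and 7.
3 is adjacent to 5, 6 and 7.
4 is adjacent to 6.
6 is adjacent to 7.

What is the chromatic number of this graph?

1, 2, 3, 6, 7 are mutually adjacent (a clique of size 5), so at least 5 colors are needed.
5 colors suffice: color a → {5, 6}; color b → {3, 4}; color c → {1}; color d → {7}; color e → {2}. Each edge has distinct colors on its endpoints.

5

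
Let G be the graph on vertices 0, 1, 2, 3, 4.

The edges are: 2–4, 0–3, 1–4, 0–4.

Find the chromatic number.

0 and 3 are adjacent, so at least 2 colors are needed.
A valid assignment using 2 colors: 0=b, 1=b, 2=b, 3=a, 4=a. No two adjacent vertices share a color.

2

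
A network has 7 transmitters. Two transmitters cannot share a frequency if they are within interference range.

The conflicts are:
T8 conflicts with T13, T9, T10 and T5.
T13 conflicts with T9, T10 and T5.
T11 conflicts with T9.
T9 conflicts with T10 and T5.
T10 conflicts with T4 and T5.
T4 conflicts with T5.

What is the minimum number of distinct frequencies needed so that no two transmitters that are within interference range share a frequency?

T8, T13, T9, T10, T5 all conflict with each other, so at least 5 frequencies are needed.
5 frequencies suffice: T8=5, T13=4, T11=2, T9=1, T10=3, T4=1, T5=2. Every pair that conflicts lands in different frequencies.

5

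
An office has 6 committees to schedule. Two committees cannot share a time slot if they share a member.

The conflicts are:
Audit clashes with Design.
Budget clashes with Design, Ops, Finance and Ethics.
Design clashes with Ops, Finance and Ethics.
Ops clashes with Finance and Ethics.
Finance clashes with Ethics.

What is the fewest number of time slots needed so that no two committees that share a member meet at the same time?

Budget, Design, Ops, Finance, Ethics are mutually in conflict, so at least 5 time slots are needed.
5 time slots suffice: Audit=2, Budget=5, Design=1, Ops=2, Finance=4, Ethics=3. Every pair that conflicts lands in different time slots.

5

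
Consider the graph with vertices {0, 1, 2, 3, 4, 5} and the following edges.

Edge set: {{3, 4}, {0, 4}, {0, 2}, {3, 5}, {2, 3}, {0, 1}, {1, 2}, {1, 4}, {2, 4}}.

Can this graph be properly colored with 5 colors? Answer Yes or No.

The chromatic number is 4. 0, 1, 2, 4 are mutually adjacent (a clique of size 4), so at least 4 colors are needed.
4 colors suffice: color red → {2, 5}; color blue → {4}; color green → {1, 3}; color yellow → {0}.
Since 5 ≥ 4, a proper 5-coloring certainly exists.

Yes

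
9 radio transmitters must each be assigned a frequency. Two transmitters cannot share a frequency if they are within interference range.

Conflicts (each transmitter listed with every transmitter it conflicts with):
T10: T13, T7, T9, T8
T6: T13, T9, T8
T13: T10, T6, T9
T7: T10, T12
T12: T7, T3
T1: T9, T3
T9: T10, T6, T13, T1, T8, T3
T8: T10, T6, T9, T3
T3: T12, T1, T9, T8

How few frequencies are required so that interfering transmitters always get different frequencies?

T6, T13, T9 all conflict with each other, so at least 3 frequencies are needed.
3 frequencies suffice: frequency 1 → {T7, T9}; frequency 2 → {T13, T12, T1, T8}; frequency 3 → {T10, T6, T3}. Every pair that conflicts lands in different frequencies.

3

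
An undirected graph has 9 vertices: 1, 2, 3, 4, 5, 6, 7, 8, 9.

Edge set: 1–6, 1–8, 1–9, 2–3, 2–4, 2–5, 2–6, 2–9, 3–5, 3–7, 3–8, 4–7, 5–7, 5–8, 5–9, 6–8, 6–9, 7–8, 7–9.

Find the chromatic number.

3, 5, 7, 8 are mutually adjacent (a clique of size 4), so at least 4 colors are needed.
4 colors suffice: color red → {4, 5, 6}; color blue → {1, 2, 7}; color green → {8, 9}; color yellow → {3}. Each edge has distinct colors on its endpoints.

4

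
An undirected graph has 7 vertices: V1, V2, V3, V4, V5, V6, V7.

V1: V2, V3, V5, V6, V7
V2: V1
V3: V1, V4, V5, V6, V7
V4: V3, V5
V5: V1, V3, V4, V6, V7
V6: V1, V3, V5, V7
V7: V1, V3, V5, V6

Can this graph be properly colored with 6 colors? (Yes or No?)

The chromatic number is 5. V1, V3, V5, V6, V7 are mutually adjacent (a clique of size 5), so at least 5 colors are needed.
5 colors suffice: color 1 → {V1, V4}; color 2 → {V2, V5}; color 3 → {V3}; color 4 → {V7}; color 5 → {V6}.
Since 6 ≥ 5, a proper 6-coloring certainly exists.

Yes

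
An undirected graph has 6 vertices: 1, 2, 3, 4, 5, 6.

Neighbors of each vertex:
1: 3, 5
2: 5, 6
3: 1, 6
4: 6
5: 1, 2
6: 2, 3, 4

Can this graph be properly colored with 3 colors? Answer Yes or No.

The chromatic number is 3. The cycle 1-3-6-2-5-1 has odd length 5, so it cannot be 2-colored; at least 3 colors are needed.
One proper 3-coloring: 1=blue, 2=blue, 3=green, 4=blue, 5=red, 6=red.
That is already a proper 3-coloring.

Yes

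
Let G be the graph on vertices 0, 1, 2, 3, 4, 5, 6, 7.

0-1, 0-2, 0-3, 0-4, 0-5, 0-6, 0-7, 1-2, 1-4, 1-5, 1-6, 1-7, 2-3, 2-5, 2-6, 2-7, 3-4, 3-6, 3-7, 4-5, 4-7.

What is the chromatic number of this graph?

4

0, 2, 3, 7 are pairwise adjacent (a clique of size 4), so at least 4 colors are needed.
4 colors suffice: color a → {0}; color b → {1, 3}; color c → {2, 4}; color d → {5, 6, 7}. Each edge has distinct colors on its endpoints.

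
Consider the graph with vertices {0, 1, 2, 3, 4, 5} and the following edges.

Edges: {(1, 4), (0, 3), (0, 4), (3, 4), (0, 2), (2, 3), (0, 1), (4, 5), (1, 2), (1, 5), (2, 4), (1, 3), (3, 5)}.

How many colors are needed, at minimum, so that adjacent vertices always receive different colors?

5

0, 1, 2, 3, 4 form a clique, so at least 5 colors are needed.
5 colors suffice: color red → {1}; color blue → {4}; color green → {3}; color yellow → {2, 5}; color purple → {0}. No two adjacent vertices share a color.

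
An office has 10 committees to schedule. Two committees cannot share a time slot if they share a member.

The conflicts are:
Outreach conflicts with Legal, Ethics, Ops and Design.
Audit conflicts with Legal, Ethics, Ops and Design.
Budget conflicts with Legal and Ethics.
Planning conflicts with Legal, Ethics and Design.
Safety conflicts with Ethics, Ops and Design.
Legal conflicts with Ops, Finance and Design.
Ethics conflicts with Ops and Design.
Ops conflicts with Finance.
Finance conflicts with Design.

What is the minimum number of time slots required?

3

Safety, Ethics, Ops pairwise conflict, so at least 3 time slots are needed.
Using 3 time slots: Outreach=3, Audit=3, Budget=2, Planning=3, Safety=3, Legal=1, Ethics=1, Ops=2, Finance=3, Design=2. No two conflicting committees share a time slot.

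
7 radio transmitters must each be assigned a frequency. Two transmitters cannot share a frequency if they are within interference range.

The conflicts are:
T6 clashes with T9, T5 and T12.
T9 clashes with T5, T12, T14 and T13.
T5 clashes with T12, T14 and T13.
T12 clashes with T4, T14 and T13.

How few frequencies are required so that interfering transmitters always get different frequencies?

T6, T9, T5, T12 pairwise conflict, so at least 4 frequencies are needed.
Using 4 frequencies: T6=4, T9=2, T5=3, T12=1, T4=2, T14=4, T13=4. Every pair that conflicts lands in different frequencies.

4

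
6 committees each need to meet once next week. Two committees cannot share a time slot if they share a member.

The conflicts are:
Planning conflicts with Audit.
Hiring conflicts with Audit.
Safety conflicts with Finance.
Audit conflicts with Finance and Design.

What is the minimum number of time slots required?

2

Audit and Design conflict, so at least 2 time slots are needed.
2 time slots suffice: time slot 1 → {Safety, Audit}; time slot 2 → {Planning, Hiring, Finance, Design}. Each listed conflict is separated.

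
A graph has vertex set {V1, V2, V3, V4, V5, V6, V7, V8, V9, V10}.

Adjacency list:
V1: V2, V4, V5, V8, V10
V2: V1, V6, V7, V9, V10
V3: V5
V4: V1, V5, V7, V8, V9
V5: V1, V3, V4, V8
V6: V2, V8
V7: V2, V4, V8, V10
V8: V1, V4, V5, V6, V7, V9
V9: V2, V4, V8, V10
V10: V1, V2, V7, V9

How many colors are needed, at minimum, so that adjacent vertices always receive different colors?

V1, V4, V5, V8 are mutually adjacent (a clique of size 4), so at least 4 colors are needed.
4 colors suffice: color 1 → {V2, V3, V8}; color 2 → {V4, V6, V10}; color 3 → {V1, V7, V9}; color 4 → {V5}. Every edge joins two different colors.

4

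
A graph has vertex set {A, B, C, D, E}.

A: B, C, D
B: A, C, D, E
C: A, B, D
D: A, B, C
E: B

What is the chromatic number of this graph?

4

A, B, C, D are mutually adjacent (a clique of size 4), so at least 4 colors are needed.
4 colors suffice: color red → {B}; color blue → {D, E}; color green → {A}; color yellow → {C}. Each edge has distinct colors on its endpoints.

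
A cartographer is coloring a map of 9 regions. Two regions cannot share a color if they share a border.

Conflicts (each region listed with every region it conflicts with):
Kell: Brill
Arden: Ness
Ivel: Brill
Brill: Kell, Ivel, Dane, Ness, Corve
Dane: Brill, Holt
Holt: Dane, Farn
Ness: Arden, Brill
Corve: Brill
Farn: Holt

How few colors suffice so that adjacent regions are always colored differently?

2

Brill and Ness conflict, so at least 2 colors are needed.
2 colors suffice: color 1 → {Arden, Brill, Holt}; color 2 → {Kell, Ivel, Dane, Ness, Corve, Farn}. No two conflicting regions share a color.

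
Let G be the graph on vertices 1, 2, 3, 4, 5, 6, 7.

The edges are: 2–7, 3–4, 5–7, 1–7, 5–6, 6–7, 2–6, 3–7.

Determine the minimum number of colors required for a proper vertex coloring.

2, 6, 7 are mutually adjacent, so at least 3 colors are needed.
One proper 3-coloring: 1=blue, 2=green, 3=blue, 4=red, 5=green, 6=blue, 7=red. Every edge joins two different colors.

3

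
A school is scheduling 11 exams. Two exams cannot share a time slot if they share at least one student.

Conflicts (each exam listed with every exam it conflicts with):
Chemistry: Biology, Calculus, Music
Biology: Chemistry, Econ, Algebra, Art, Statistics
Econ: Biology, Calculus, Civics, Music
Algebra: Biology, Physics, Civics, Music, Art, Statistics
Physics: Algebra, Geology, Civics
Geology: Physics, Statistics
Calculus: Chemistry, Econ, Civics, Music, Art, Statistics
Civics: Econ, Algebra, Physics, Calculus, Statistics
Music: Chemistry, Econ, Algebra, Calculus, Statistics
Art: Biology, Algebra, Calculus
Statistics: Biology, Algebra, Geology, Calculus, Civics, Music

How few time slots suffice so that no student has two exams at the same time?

Biology, Algebra, Statistics are mutually in conflict, so at least 3 time slots are needed.
3 time slots suffice: Chemistry=1, Biology=3, Econ=1, Algebra=2, Physics=1, Geology=2, Calculus=2, Civics=3, Music=3, Art=1, Statistics=1. Every pair that conflicts lands in different time slots.

3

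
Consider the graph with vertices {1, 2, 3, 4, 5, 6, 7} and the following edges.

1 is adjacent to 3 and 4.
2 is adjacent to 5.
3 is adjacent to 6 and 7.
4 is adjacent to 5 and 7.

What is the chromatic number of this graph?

2

4 and 5 are adjacent, so at least 2 colors are needed.
2 colors suffice: color a → {2, 3, 4}; color b → {1, 5, 6, 7}. Each edge has distinct colors on its endpoints.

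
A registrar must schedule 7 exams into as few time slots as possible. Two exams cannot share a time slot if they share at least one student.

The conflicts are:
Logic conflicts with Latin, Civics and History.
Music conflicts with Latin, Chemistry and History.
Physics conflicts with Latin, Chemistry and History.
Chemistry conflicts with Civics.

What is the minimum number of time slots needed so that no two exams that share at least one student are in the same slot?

3

The cycle History-Physics-Chemistry-Civics-Logic-History has odd length 5, so it cannot be 2-colored; at least 3 time slots are needed.
A valid assignment using 3 time slots: Logic=1, Music=2, Physics=2, Latin=3, Chemistry=1, Civics=2, History=3. Every pair that conflicts lands in different time slots.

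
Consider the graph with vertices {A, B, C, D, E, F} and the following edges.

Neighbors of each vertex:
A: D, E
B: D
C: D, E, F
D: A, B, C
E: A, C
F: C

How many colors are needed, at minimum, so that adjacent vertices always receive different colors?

A and E are adjacent, so at least 2 colors are needed.
2 colors suffice: color 1 → {A, B, C}; color 2 → {D, E, F}. Every edge joins two different colors.

2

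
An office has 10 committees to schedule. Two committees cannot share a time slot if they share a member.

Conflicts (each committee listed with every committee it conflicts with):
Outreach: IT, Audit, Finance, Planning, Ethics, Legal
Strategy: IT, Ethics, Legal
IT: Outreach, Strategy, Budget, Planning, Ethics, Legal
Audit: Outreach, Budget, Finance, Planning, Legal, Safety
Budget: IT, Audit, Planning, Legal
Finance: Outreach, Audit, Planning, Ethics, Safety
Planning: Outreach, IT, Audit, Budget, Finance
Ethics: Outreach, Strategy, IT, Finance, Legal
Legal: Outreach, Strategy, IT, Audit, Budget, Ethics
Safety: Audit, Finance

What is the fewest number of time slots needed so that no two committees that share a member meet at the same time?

Strategy, IT, Ethics, Legal pairwise conflict, so at least 4 time slots are needed.
4 time slots suffice: Outreach=2, Strategy=2, IT=1, Audit=1, Budget=2, Finance=3, Planning=4, Ethics=4, Legal=3, Safety=2. No two conflicting committees share a time slot.

4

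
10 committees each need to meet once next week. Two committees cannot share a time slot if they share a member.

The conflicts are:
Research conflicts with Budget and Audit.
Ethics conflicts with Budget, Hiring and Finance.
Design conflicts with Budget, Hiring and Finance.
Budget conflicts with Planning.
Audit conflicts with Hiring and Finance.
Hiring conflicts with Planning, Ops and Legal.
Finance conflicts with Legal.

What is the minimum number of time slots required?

3

The cycle Research-Audit-Hiring-Design-Budget-Research has odd length 5, so it cannot be 2-colored; at least 3 time slots are needed.
3 time slots suffice: time slot 1 → {Budget, Hiring, Finance}; time slot 2 → {Ethics, Design, Audit, Planning, Ops, Legal}; time slot 3 → {Research}. Every pair that conflicts lands in different time slots.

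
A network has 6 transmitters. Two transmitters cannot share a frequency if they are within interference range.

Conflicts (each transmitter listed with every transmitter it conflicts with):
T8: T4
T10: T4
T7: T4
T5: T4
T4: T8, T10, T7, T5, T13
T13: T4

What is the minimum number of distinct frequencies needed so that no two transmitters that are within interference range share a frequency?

T10 and T4 conflict, so at least 2 frequencies are needed.
2 frequencies suffice: T8=2, T10=2, T7=2, T5=2, T4=1, T13=2. Every pair that conflicts lands in different frequencies.

2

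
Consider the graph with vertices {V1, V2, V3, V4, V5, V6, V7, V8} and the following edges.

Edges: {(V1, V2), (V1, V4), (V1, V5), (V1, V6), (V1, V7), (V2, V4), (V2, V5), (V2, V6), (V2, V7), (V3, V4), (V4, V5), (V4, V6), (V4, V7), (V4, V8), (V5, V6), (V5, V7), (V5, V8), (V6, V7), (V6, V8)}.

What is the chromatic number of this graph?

V1, V2, V4, V5, V6, V7 are mutually adjacent (a clique of size 6), so at least 6 colors are needed.
6 colors suffice: V1=4, V2=6, V3=2, V4=1, V5=3, V6=2, V7=5, V8=4. No two adjacent vertices share a color.

6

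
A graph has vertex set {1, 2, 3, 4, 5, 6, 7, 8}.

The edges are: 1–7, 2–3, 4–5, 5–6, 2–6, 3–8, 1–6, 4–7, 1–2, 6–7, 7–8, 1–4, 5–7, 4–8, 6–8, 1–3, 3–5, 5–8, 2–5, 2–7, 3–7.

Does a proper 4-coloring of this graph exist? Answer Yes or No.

Yes

The chromatic number is 4. 2, 5, 6, 7 are mutually adjacent (a clique of size 4), so at least 4 colors are needed.
4 colors suffice: color red → {7}; color blue → {1, 5}; color green → {2, 8}; color yellow → {3, 4, 6}.
That is already a proper 4-coloring.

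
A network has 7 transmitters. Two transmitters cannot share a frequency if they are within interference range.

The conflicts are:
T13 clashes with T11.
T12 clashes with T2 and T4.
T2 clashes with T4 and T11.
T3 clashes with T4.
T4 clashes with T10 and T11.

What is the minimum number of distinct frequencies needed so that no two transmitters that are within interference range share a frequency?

T2, T4, T11 all conflict with each other, so at least 3 frequencies are needed.
3 frequencies suffice: frequency 1 → {T13, T4}; frequency 2 → {T12, T3, T10, T11}; frequency 3 → {T2}. Each listed conflict is separated.

3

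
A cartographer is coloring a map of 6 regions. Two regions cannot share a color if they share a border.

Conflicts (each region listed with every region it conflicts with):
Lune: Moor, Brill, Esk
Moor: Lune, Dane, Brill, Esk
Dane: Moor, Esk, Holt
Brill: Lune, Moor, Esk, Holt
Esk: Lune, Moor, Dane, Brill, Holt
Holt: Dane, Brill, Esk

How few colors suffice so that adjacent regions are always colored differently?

Lune, Moor, Brill, Esk are mutually in conflict, so at least 4 colors are needed.
4 colors suffice: color 1 → {Esk}; color 2 → {Dane, Brill}; color 3 → {Moor, Holt}; color 4 → {Lune}. Every pair that conflicts lands in different colors.

4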